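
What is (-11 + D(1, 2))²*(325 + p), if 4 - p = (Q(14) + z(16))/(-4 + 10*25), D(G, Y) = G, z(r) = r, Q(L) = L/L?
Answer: 4045850/123 ≈ 32893.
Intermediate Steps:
Q(L) = 1
p = 967/246 (p = 4 - (1 + 16)/(-4 + 10*25) = 4 - 17/(-4 + 250) = 4 - 17/246 = 967/246 ≈ 3.9309)
(-11 + D(1, 2))²*(325 + p) = (-11 + 1)²*(325 + 967/246) = (-10)²*(80917/246) = 100*(80917/246) = 4045850/123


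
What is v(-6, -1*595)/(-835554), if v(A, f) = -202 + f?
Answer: 797/835554 ≈ 0.00095386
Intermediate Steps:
v(-6, -1*595)/(-835554) = (-202 - 1*595)/(-835554) = (-202 - 595)*(-1/835554) = -797*(-1/835554) = 797/835554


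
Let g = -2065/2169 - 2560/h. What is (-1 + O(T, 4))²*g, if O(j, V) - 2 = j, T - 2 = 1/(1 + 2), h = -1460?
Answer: 12688700/1425033 ≈ 8.9041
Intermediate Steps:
T = 7/3 (T = 2 + 1/(1 + 2) = 2 + 1/3 = 2 + ⅓ = 7/3 ≈ 2.3333)
O(j, V) = 2 + j
g = 126887/158337 (g = -2065/2169 - 2560/(-1460) = -2065*1/2169 - 2560*(-1/1460) = -2065/2169 + 128/73 = 126887/158337 ≈ 0.80137)
(-1 + O(T, 4))²*g = (-1 + (2 + 7/3))²*(126887/158337) = (-1 + 13/3)²*(126887/158337) = (10/3)²*(126887/158337) = (100/9)*(126887/158337) = 12688700/1425033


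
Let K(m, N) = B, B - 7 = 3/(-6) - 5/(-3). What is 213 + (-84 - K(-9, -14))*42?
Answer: -3658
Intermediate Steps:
B = 49/6 (B = 7 + (3/(-6) - 5/(-3)) = 7 + (3*(-⅙) - 5*(-⅓)) = 7 + (-½ + 5/3) = 7 + 7/6 = 49/6 ≈ 8.1667)
K(m, N) = 49/6
213 + (-84 - K(-9, -14))*42 = 213 + (-84 - 1*49/6)*42 = 213 + (-84 - 49/6)*42 = 213 - 553/6*42 = 213 - 3871 = -3658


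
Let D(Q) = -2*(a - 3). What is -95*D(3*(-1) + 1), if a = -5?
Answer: -1520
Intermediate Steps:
D(Q) = 16 (D(Q) = -2*(-5 - 3) = -2*(-8) = 16)
-95*D(3*(-1) + 1) = -95*16 = -1520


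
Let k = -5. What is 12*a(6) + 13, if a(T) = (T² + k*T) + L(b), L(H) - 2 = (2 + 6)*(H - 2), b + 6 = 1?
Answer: -563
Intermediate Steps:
b = -5 (b = -6 + 1 = -5)
L(H) = -14 + 8*H (L(H) = 2 + (2 + 6)*(H - 2) = 2 + 8*(-2 + H) = 2 + (-16 + 8*H) = -14 + 8*H)
a(T) = -54 + T² - 5*T (a(T) = (T² - 5*T) + (-14 + 8*(-5)) = (T² - 5*T) + (-14 - 40) = (T² - 5*T) - 54 = -54 + T² - 5*T)
12*a(6) + 13 = 12*(-54 + 6² - 5*6) + 13 = 12*(-54 + 36 - 30) + 13 = 12*(-48) + 13 = -576 + 13 = -563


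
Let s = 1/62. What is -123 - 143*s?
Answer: -7769/62 ≈ -125.31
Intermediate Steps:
s = 1/62 ≈ 0.016129
-123 - 143*s = -123 - 143*1/62 = -123 - 143/62 = -7769/62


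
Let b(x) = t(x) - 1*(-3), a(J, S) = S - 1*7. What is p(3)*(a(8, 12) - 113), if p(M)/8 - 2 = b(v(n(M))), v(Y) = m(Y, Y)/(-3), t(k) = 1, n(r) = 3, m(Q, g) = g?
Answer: -5184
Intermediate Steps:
a(J, S) = -7 + S (a(J, S) = S - 7 = -7 + S)
v(Y) = -Y/3 (v(Y) = Y/(-3) = Y*(-⅓) = -Y/3)
b(x) = 4 (b(x) = 1 - 1*(-3) = 1 + 3 = 4)
p(M) = 48 (p(M) = 16 + 8*4 = 16 + 32 = 48)
p(3)*(a(8, 12) - 113) = 48*((-7 + 12) - 113) = 48*(5 - 113) = 48*(-108) = -5184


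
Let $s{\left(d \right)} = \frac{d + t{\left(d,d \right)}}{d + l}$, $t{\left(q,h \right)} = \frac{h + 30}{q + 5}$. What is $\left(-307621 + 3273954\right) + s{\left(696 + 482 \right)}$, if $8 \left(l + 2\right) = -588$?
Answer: $\frac{7737726915059}{2608515} \approx 2.9663 \cdot 10^{6}$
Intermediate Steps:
$l = - \frac{151}{2}$ ($l = -2 + \frac{1}{8} \left(-588\right) = -2 - \frac{147}{2} = - \frac{151}{2} \approx -75.5$)
$t{\left(q,h \right)} = \frac{30 + h}{5 + q}$
$s{\left(d \right)} = \frac{d + \frac{30 + d}{5 + d}}{- \frac{151}{2} + d}$ ($s{\left(d \right)} = \frac{d + \frac{30 + d}{5 + d}}{d - \frac{151}{2}} = \frac{d + \frac{30 + d}{5 + d}}{- \frac{151}{2} + d}$)
$\left(-307621 + 3273954\right) + s{\left(696 + 482 \right)} = \left(-307621 + 3273954\right) + \frac{2 \left(30 + \left(696 + 482\right) + \left(696 + 482\right) \left(5 + \left(696 + 482\right)\right)\right)}{\left(-151 + 2 \left(696 + 482\right)\right) \left(5 + \left(696 + 482\right)\right)} = 2966333 + \frac{2 \left(30 + 1178 + 1178 \left(5 + 1178\right)\right)}{\left(-151 + 2 \cdot 1178\right) \left(5 + 1178\right)} = 2966333 + \frac{2 \left(30 + 1178 + 1178 \cdot 1183\right)}{\left(-151 + 2356\right) 1183} = 2966333 + 2 \cdot \frac{1}{2205} \cdot \frac{1}{1183} \left(30 + 1178 + 1393574\right) = 2966333 + 2 \cdot \frac{1}{2205} \cdot \frac{1}{1183} \cdot 1394782 = 2966333 + \frac{2789564}{2608515} = \frac{7737726915059}{2608515}$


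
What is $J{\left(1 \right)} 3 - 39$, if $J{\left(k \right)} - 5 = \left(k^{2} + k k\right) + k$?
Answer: $-15$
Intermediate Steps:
$J{\left(k \right)} = 5 + k + 2 k^{2}$ ($J{\left(k \right)} = 5 + \left(\left(k^{2} + k k\right) + k\right) = 5 + \left(\left(k^{2} + k^{2}\right) + k\right) = 5 + \left(2 k^{2} + k\right) = 5 + \left(k + 2 k^{2}\right) = 5 + k + 2 k^{2}$)
$J{\left(1 \right)} 3 - 39 = \left(5 + 1 + 2 \cdot 1^{2}\right) 3 - 39 = \left(5 + 1 + 2 \cdot 1\right) 3 - 39 = \left(5 + 1 + 2\right) 3 - 39 = 8 \cdot 3 - 39 = 24 - 39 = -15$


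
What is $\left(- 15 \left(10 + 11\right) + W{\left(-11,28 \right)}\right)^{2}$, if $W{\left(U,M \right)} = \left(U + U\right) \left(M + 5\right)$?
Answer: $1083681$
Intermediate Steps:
$W{\left(U,M \right)} = 2 U \left(5 + M\right)$
$\left(- 15 \left(10 + 11\right) + W{\left(-11,28 \right)}\right)^{2} = \left(- 15 \left(10 + 11\right) + 2 \left(-11\right) \left(5 + 28\right)\right)^{2} = \left(\left(-15\right) 21 + 2 \left(-11\right) 33\right)^{2} = \left(-315 - 726\right)^{2} = \left(-1041\right)^{2} = 1083681$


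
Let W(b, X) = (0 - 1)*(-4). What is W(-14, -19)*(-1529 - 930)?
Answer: -9836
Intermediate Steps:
W(b, X) = 4 (W(b, X) = -1*(-4) = 4)
W(-14, -19)*(-1529 - 930) = 4*(-1529 - 930) = 4*(-2459) = -9836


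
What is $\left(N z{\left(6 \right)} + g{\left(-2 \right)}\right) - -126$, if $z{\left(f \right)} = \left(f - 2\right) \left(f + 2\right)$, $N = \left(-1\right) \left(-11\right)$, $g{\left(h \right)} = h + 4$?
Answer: $480$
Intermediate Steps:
$g{\left(h \right)} = 4 + h$
$N = 11$
$z{\left(f \right)} = \left(-2 + f\right) \left(2 + f\right)$
$\left(N z{\left(6 \right)} + g{\left(-2 \right)}\right) - -126 = \left(11 \left(-4 + 6^{2}\right) + \left(4 - 2\right)\right) - -126 = \left(11 \left(-4 + 36\right) + 2\right) + 126 = \left(11 \cdot 32 + 2\right) + 126 = \left(352 + 2\right) + 126 = 354 + 126 = 480$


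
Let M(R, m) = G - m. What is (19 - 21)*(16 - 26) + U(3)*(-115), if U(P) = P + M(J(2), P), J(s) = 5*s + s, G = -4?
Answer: 480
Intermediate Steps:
J(s) = 6*s
M(R, m) = -4 - m
U(P) = -4 (U(P) = P + (-4 - P) = -4)
(19 - 21)*(16 - 26) + U(3)*(-115) = (19 - 21)*(16 - 26) - 4*(-115) = -2*(-10) + 460 = 20 + 460 = 480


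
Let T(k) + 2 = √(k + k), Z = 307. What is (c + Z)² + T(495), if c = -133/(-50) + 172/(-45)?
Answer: 18940786129/202500 + 3*√110 ≈ 93566.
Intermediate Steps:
T(k) = -2 + √2*√k (T(k) = -2 + √(k + k) = -2 + √(2*k) = -2 + √2*√k)
c = -523/450 (c = -133*(-1/50) + 172*(-1/45) = 133/50 - 172/45 = -523/450 ≈ -1.1622)
(c + Z)² + T(495) = (-523/450 + 307)² + (-2 + √2*√495) = (137627/450)² + (-2 + √2*(3*√55)) = 18941191129/202500 + (-2 + 3*√110) = 18940786129/202500 + 3*√110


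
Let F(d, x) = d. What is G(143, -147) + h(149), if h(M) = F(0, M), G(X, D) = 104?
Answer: 104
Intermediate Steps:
h(M) = 0
G(143, -147) + h(149) = 104 + 0 = 104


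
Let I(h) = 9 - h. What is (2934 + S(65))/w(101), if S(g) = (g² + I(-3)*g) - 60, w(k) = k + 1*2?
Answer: 7879/103 ≈ 76.495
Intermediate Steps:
w(k) = 2 + k (w(k) = k + 2 = 2 + k)
S(g) = -60 + g² + 12*g (S(g) = (g² + (9 - 1*(-3))*g) - 60 = (g² + (9 + 3)*g) - 60 = (g² + 12*g) - 60 = -60 + g² + 12*g)
(2934 + S(65))/w(101) = (2934 + (-60 + 65² + 12*65))/(2 + 101) = (2934 + (-60 + 4225 + 780))/103 = (2934 + 4945)*(1/103) = 7879*(1/103) = 7879/103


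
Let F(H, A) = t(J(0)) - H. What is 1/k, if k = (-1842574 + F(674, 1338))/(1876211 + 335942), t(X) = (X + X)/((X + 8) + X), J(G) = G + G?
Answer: -2212153/1843248 ≈ -1.2001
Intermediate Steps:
J(G) = 2*G
t(X) = 2*X/(8 + 2*X) (t(X) = (2*X)/((8 + X) + X) = (2*X)/(8 + 2*X) = 2*X/(8 + 2*X))
F(H, A) = -H (F(H, A) = (2*0)/(4 + 2*0) - H = 0/(4 + 0) - H = 0/4 - H = 0*(¼) - H = 0 - H = -H)
k = -1843248/2212153 (k = (-1842574 - 1*674)/(1876211 + 335942) = (-1842574 - 674)/2212153 = -1843248*1/2212153 = -1843248/2212153 ≈ -0.83324)
1/k = 1/(-1843248/2212153) = -2212153/1843248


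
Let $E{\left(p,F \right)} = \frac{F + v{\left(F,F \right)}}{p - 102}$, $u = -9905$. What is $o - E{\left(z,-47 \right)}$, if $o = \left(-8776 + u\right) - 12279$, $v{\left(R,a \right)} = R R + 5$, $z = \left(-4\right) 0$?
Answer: $- \frac{3155753}{102} \approx -30939.0$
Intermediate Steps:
$z = 0$
$v{\left(R,a \right)} = 5 + R^{2}$ ($v{\left(R,a \right)} = R^{2} + 5 = 5 + R^{2}$)
$E{\left(p,F \right)} = \frac{5 + F + F^{2}}{-102 + p}$ ($E{\left(p,F \right)} = \frac{F + \left(5 + F^{2}\right)}{p - 102} = \frac{5 + F + F^{2}}{-102 + p}$)
$o = -30960$ ($o = \left(-8776 - 9905\right) - 12279 = -18681 - 12279 = -30960$)
$o - E{\left(z,-47 \right)} = -30960 - \frac{5 - 47 + \left(-47\right)^{2}}{-102 + 0} = -30960 - \frac{5 - 47 + 2209}{-102} = -30960 - \left(- \frac{1}{102}\right) 2167 = -30960 - - \frac{2167}{102} = -30960 + \frac{2167}{102} = - \frac{3155753}{102}$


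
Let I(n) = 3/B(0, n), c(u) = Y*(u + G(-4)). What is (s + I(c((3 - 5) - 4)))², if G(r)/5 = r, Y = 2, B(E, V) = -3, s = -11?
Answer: 144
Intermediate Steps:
G(r) = 5*r
c(u) = -40 + 2*u (c(u) = 2*(u + 5*(-4)) = 2*(u - 20) = 2*(-20 + u) = -40 + 2*u)
I(n) = -1 (I(n) = 3/(-3) = 3*(-⅓) = -1)
(s + I(c((3 - 5) - 4)))² = (-11 - 1)² = (-12)² = 144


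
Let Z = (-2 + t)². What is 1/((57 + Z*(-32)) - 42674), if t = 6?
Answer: -1/43129 ≈ -2.3186e-5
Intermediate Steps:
Z = 16 (Z = (-2 + 6)² = 4² = 16)
1/((57 + Z*(-32)) - 42674) = 1/((57 + 16*(-32)) - 42674) = 1/((57 - 512) - 42674) = 1/(-455 - 42674) = 1/(-43129) = -1/43129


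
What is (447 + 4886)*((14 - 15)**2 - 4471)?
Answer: -23838510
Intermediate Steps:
(447 + 4886)*((14 - 15)**2 - 4471) = 5333*((-1)**2 - 4471) = 5333*(1 - 4471) = 5333*(-4470) = -23838510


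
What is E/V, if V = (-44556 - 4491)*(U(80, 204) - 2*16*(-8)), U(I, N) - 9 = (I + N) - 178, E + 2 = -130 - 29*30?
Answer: 334/6065479 ≈ 5.5066e-5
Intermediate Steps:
E = -1002 (E = -2 + (-130 - 29*30) = -2 + (-130 - 870) = -2 - 1000 = -1002)
U(I, N) = -169 + I + N (U(I, N) = 9 + ((I + N) - 178) = 9 + (-178 + I + N) = -169 + I + N)
V = -18196437 (V = (-44556 - 4491)*((-169 + 80 + 204) - 2*16*(-8)) = -49047*(115 - 32*(-8)) = -49047*(115 + 256) = -49047*371 = -18196437)
E/V = -1002/(-18196437) = -1002*(-1/18196437) = 334/6065479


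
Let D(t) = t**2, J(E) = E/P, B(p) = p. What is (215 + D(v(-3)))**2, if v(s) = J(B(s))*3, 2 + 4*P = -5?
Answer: 139972561/2401 ≈ 58298.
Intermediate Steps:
P = -7/4 (P = -1/2 + (1/4)*(-5) = -1/2 - 5/4 = -7/4 ≈ -1.7500)
J(E) = -4*E/7 (J(E) = E/(-7/4) = E*(-4/7) = -4*E/7)
v(s) = -12*s/7 (v(s) = -4*s/7*3 = -12*s/7)
(215 + D(v(-3)))**2 = (215 + (-12/7*(-3))**2)**2 = (215 + (36/7)**2)**2 = (215 + 1296/49)**2 = (11831/49)**2 = 139972561/2401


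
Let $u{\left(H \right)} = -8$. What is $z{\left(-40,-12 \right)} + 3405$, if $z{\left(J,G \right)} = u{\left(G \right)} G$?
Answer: $3501$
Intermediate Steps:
$z{\left(J,G \right)} = - 8 G$
$z{\left(-40,-12 \right)} + 3405 = \left(-8\right) \left(-12\right) + 3405 = 96 + 3405 = 3501$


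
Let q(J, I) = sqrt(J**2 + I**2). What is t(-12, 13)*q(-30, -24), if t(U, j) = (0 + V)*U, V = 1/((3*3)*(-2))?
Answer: 4*sqrt(41) ≈ 25.612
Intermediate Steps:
V = -1/18 (V = 1/(9*(-2)) = 1/(-18) = -1/18 ≈ -0.055556)
q(J, I) = sqrt(I**2 + J**2)
t(U, j) = -U/18 (t(U, j) = (0 - 1/18)*U = -U/18)
t(-12, 13)*q(-30, -24) = (-1/18*(-12))*sqrt((-24)**2 + (-30)**2) = 2*sqrt(576 + 900)/3 = 2*sqrt(1476)/3 = 2*(6*sqrt(41))/3 = 4*sqrt(41)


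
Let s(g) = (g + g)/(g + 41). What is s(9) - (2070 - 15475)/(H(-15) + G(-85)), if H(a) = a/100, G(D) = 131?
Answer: 6726053/65425 ≈ 102.81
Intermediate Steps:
H(a) = a/100 (H(a) = a*(1/100) = a/100)
s(g) = 2*g/(41 + g) (s(g) = (2*g)/(41 + g) = 2*g/(41 + g))
s(9) - (2070 - 15475)/(H(-15) + G(-85)) = 2*9/(41 + 9) - (2070 - 15475)/((1/100)*(-15) + 131) = 2*9/50 - (-13405)/(-3/20 + 131) = 2*9*(1/50) - (-13405)/2617/20 = 9/25 - (-13405)*20/2617 = 9/25 - 1*(-268100/2617) = 9/25 + 268100/2617 = 6726053/65425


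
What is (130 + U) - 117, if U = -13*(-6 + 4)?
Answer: 39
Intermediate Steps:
U = 26 (U = -13*(-2) = 26)
(130 + U) - 117 = (130 + 26) - 117 = 156 - 117 = 39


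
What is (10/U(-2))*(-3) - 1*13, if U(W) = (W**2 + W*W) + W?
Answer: -18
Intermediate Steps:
U(W) = W + 2*W**2 (U(W) = (W**2 + W**2) + W = 2*W**2 + W = W + 2*W**2)
(10/U(-2))*(-3) - 1*13 = (10/((-2*(1 + 2*(-2)))))*(-3) - 1*13 = (10/((-2*(1 - 4))))*(-3) - 13 = (10/((-2*(-3))))*(-3) - 13 = (10/6)*(-3) - 13 = (10*(1/6))*(-3) - 13 = (5/3)*(-3) - 13 = -5 - 13 = -18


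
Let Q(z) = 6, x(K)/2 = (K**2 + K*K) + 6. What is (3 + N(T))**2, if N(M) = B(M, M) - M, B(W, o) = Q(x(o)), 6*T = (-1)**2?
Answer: 2809/36 ≈ 78.028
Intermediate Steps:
x(K) = 12 + 4*K**2 (x(K) = 2*((K**2 + K*K) + 6) = 2*((K**2 + K**2) + 6) = 2*(2*K**2 + 6) = 2*(6 + 2*K**2) = 12 + 4*K**2)
T = 1/6 (T = (1/6)*(-1)**2 = (1/6)*1 = 1/6 ≈ 0.16667)
B(W, o) = 6
N(M) = 6 - M
(3 + N(T))**2 = (3 + (6 - 1*1/6))**2 = (3 + (6 - 1/6))**2 = (3 + 35/6)**2 = (53/6)**2 = 2809/36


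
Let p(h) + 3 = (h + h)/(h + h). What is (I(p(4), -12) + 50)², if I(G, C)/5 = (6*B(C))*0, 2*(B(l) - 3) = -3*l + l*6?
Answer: 2500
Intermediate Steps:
B(l) = 3 + 3*l/2 (B(l) = 3 + (-3*l + l*6)/2 = 3 + (-3*l + 6*l)/2 = 3 + (3*l)/2 = 3 + 3*l/2)
p(h) = -2 (p(h) = -3 + (h + h)/(h + h) = -3 + (2*h)/((2*h)) = -3 + (2*h)*(1/(2*h)) = -3 + 1 = -2)
I(G, C) = 0 (I(G, C) = 5*((6*(3 + 3*C/2))*0) = 5*((18 + 9*C)*0) = 5*0 = 0)
(I(p(4), -12) + 50)² = (0 + 50)² = 50² = 2500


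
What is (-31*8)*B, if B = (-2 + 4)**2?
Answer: -992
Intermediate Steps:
B = 4 (B = 2**2 = 4)
(-31*8)*B = -31*8*4 = -248*4 = -992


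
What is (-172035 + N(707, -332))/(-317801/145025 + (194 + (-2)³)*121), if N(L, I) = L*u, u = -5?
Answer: -25462039250/3263614849 ≈ -7.8018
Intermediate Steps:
N(L, I) = -5*L (N(L, I) = L*(-5) = -5*L)
(-172035 + N(707, -332))/(-317801/145025 + (194 + (-2)³)*121) = (-172035 - 5*707)/(-317801/145025 + (194 + (-2)³)*121) = (-172035 - 3535)/(-317801*1/145025 + (194 - 8)*121) = -175570/(-317801/145025 + 186*121) = -175570/(-317801/145025 + 22506) = -175570/3263614849/145025 = -175570*145025/3263614849 = -25462039250/3263614849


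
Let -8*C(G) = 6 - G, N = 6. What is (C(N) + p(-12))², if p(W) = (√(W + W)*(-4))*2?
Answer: -1536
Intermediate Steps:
p(W) = -8*√2*√W (p(W) = (√(2*W)*(-4))*2 = ((√2*√W)*(-4))*2 = -4*√2*√W*2 = -8*√2*√W)
C(G) = -¾ + G/8 (C(G) = -(6 - G)/8 = -¾ + G/8)
(C(N) + p(-12))² = ((-¾ + (⅛)*6) - 8*√2*√(-12))² = ((-¾ + ¾) - 8*√2*2*I*√3)² = (0 - 16*I*√6)² = (-16*I*√6)² = -1536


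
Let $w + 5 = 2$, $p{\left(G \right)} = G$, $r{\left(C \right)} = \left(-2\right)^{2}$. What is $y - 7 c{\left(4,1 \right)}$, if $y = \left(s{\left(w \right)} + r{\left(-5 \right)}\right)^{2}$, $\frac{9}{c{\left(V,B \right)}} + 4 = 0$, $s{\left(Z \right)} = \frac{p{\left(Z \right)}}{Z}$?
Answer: $\frac{163}{4} \approx 40.75$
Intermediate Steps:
$r{\left(C \right)} = 4$
$w = -3$ ($w = -5 + 2 = -3$)
$s{\left(Z \right)} = 1$ ($s{\left(Z \right)} = \frac{Z}{Z} = 1$)
$c{\left(V,B \right)} = - \frac{9}{4}$ ($c{\left(V,B \right)} = \frac{9}{-4 + 0} = \frac{9}{-4} = 9 \left(- \frac{1}{4}\right) = - \frac{9}{4}$)
$y = 25$ ($y = \left(1 + 4\right)^{2} = 5^{2} = 25$)
$y - 7 c{\left(4,1 \right)} = 25 - - \frac{63}{4} = 25 + \frac{63}{4} = \frac{163}{4}$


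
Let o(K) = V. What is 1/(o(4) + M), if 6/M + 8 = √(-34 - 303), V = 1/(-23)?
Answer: -34615/21653 + 3174*I*√337/21653 ≈ -1.5986 + 2.6909*I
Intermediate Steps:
V = -1/23 ≈ -0.043478
o(K) = -1/23
M = 6/(-8 + I*√337) (M = 6/(-8 + √(-34 - 303)) = 6/(-8 + √(-337)) = 6/(-8 + I*√337) ≈ -0.1197 - 0.27468*I)
1/(o(4) + M) = 1/(-1/23 + (-48/401 - 6*I*√337/401)) = 1/(-1505/9223 - 6*I*√337/401)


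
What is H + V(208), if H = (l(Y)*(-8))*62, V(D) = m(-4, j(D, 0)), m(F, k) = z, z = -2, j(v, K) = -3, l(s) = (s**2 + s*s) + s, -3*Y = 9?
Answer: -7442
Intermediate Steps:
Y = -3 (Y = -1/3*9 = -3)
l(s) = s + 2*s**2 (l(s) = (s**2 + s**2) + s = 2*s**2 + s = s + 2*s**2)
m(F, k) = -2
V(D) = -2
H = -7440 (H = (-3*(1 + 2*(-3))*(-8))*62 = (-3*(1 - 6)*(-8))*62 = (-3*(-5)*(-8))*62 = (15*(-8))*62 = -120*62 = -7440)
H + V(208) = -7440 - 2 = -7442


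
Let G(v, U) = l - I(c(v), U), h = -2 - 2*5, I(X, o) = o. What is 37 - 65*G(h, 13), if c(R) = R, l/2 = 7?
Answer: -28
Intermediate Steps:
l = 14 (l = 2*7 = 14)
h = -12 (h = -2 - 10 = -12)
G(v, U) = 14 - U
37 - 65*G(h, 13) = 37 - 65*(14 - 1*13) = 37 - 65*(14 - 13) = 37 - 65*1 = 37 - 65 = -28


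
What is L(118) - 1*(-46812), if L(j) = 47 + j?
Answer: 46977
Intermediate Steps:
L(118) - 1*(-46812) = (47 + 118) - 1*(-46812) = 165 + 46812 = 46977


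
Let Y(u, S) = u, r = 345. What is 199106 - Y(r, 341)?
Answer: 198761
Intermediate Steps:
199106 - Y(r, 341) = 199106 - 1*345 = 199106 - 345 = 198761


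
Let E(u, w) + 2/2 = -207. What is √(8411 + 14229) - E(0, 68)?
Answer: 208 + 4*√1415 ≈ 358.47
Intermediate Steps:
E(u, w) = -208 (E(u, w) = -1 - 207 = -208)
√(8411 + 14229) - E(0, 68) = √(8411 + 14229) - 1*(-208) = √22640 + 208 = 4*√1415 + 208 = 208 + 4*√1415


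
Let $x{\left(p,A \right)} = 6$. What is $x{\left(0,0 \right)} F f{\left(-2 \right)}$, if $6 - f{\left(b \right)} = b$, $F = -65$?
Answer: $-3120$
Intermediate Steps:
$f{\left(b \right)} = 6 - b$
$x{\left(0,0 \right)} F f{\left(-2 \right)} = 6 \left(-65\right) \left(6 - -2\right) = - 390 \left(6 + 2\right) = \left(-390\right) 8 = -3120$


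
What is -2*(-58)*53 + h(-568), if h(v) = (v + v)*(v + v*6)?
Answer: 4522884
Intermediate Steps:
h(v) = 14*v² (h(v) = (2*v)*(v + 6*v) = (2*v)*(7*v) = 14*v²)
-2*(-58)*53 + h(-568) = -2*(-58)*53 + 14*(-568)² = 116*53 + 14*322624 = 6148 + 4516736 = 4522884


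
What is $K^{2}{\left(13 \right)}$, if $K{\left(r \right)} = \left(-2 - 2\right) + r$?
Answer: $81$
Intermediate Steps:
$K{\left(r \right)} = -4 + r$
$K^{2}{\left(13 \right)} = \left(-4 + 13\right)^{2} = 9^{2} = 81$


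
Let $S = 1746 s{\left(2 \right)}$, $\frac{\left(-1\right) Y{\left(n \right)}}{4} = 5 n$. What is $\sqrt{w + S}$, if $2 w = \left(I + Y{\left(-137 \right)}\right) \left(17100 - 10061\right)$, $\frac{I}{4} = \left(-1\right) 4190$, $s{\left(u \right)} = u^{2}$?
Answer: $i \sqrt{49336406} \approx 7024.0 i$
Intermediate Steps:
$Y{\left(n \right)} = - 20 n$ ($Y{\left(n \right)} = - 4 \cdot 5 n = - 20 n$)
$I = -16760$ ($I = 4 \left(\left(-1\right) 4190\right) = 4 \left(-4190\right) = -16760$)
$w = -49343390$ ($w = \frac{\left(-16760 - -2740\right) \left(17100 - 10061\right)}{2} = \frac{\left(-16760 + 2740\right) 7039}{2} = \frac{\left(-14020\right) 7039}{2} = \frac{1}{2} \left(-98686780\right) = -49343390$)
$S = 6984$ ($S = 1746 \cdot 2^{2} = 1746 \cdot 4 = 6984$)
$\sqrt{w + S} = \sqrt{-49343390 + 6984} = \sqrt{-49336406} = i \sqrt{49336406}$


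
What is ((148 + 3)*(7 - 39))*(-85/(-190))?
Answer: -41072/19 ≈ -2161.7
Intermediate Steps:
((148 + 3)*(7 - 39))*(-85/(-190)) = (151*(-32))*(-85*(-1/190)) = -4832*17/38 = -41072/19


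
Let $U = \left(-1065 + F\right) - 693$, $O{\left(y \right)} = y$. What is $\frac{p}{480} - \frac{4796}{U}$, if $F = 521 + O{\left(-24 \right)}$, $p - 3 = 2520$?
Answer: $\frac{1827861}{201760} \approx 9.0596$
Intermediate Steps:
$p = 2523$ ($p = 3 + 2520 = 2523$)
$F = 497$ ($F = 521 - 24 = 497$)
$U = -1261$ ($U = \left(-1065 + 497\right) - 693 = -568 - 693 = -1261$)
$\frac{p}{480} - \frac{4796}{U} = \frac{2523}{480} - \frac{4796}{-1261} = 2523 \cdot \frac{1}{480} - - \frac{4796}{1261} = \frac{841}{160} + \frac{4796}{1261} = \frac{1827861}{201760}$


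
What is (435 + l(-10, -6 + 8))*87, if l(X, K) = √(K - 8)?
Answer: 37845 + 87*I*√6 ≈ 37845.0 + 213.11*I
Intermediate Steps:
l(X, K) = √(-8 + K)
(435 + l(-10, -6 + 8))*87 = (435 + √(-8 + (-6 + 8)))*87 = (435 + √(-8 + 2))*87 = (435 + √(-6))*87 = (435 + I*√6)*87 = 37845 + 87*I*√6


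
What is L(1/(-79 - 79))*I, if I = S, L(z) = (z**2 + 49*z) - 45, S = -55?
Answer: 62211655/24964 ≈ 2492.1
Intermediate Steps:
L(z) = -45 + z**2 + 49*z
I = -55
L(1/(-79 - 79))*I = (-45 + (1/(-79 - 79))**2 + 49/(-79 - 79))*(-55) = (-45 + (1/(-158))**2 + 49/(-158))*(-55) = (-45 + (-1/158)**2 + 49*(-1/158))*(-55) = (-45 + 1/24964 - 49/158)*(-55) = -1131121/24964*(-55) = 62211655/24964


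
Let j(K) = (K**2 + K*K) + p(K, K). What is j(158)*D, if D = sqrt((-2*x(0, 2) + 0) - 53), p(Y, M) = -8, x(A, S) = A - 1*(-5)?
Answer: 149760*I*sqrt(7) ≈ 3.9623e+5*I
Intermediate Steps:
x(A, S) = 5 + A (x(A, S) = A + 5 = 5 + A)
D = 3*I*sqrt(7) (D = sqrt((-2*(5 + 0) + 0) - 53) = sqrt((-2*5 + 0) - 53) = sqrt((-10 + 0) - 53) = sqrt(-10 - 53) = sqrt(-63) = 3*I*sqrt(7) ≈ 7.9373*I)
j(K) = -8 + 2*K**2 (j(K) = (K**2 + K*K) - 8 = (K**2 + K**2) - 8 = 2*K**2 - 8 = -8 + 2*K**2)
j(158)*D = (-8 + 2*158**2)*(3*I*sqrt(7)) = (-8 + 2*24964)*(3*I*sqrt(7)) = (-8 + 49928)*(3*I*sqrt(7)) = 49920*(3*I*sqrt(7)) = 149760*I*sqrt(7)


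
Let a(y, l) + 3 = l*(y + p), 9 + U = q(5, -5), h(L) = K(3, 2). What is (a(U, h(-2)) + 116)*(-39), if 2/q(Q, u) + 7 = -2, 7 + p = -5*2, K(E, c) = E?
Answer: -1339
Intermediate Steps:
p = -17 (p = -7 - 5*2 = -7 - 10 = -17)
q(Q, u) = -2/9 (q(Q, u) = 2/(-7 - 2) = 2/(-9) = 2*(-⅑) = -2/9)
h(L) = 3
U = -83/9 (U = -9 - 2/9 = -83/9 ≈ -9.2222)
a(y, l) = -3 + l*(-17 + y) (a(y, l) = -3 + l*(y - 17) = -3 + l*(-17 + y))
(a(U, h(-2)) + 116)*(-39) = ((-3 - 17*3 + 3*(-83/9)) + 116)*(-39) = ((-3 - 51 - 83/3) + 116)*(-39) = (-245/3 + 116)*(-39) = (103/3)*(-39) = -1339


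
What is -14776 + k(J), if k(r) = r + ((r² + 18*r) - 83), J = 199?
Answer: 28523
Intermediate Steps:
k(r) = -83 + r² + 19*r (k(r) = r + (-83 + r² + 18*r) = -83 + r² + 19*r)
-14776 + k(J) = -14776 + (-83 + 199² + 19*199) = -14776 + (-83 + 39601 + 3781) = -14776 + 43299 = 28523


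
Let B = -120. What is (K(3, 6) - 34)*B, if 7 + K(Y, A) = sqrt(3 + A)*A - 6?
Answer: 3480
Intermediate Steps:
K(Y, A) = -13 + A*sqrt(3 + A) (K(Y, A) = -7 + (sqrt(3 + A)*A - 6) = -7 + (A*sqrt(3 + A) - 6) = -7 + (-6 + A*sqrt(3 + A)) = -13 + A*sqrt(3 + A))
(K(3, 6) - 34)*B = ((-13 + 6*sqrt(3 + 6)) - 34)*(-120) = ((-13 + 6*sqrt(9)) - 34)*(-120) = ((-13 + 6*3) - 34)*(-120) = ((-13 + 18) - 34)*(-120) = (5 - 34)*(-120) = -29*(-120) = 3480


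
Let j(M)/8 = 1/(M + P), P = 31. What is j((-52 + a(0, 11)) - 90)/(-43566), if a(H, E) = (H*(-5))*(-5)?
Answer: 4/2417913 ≈ 1.6543e-6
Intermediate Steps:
a(H, E) = 25*H (a(H, E) = -5*H*(-5) = 25*H)
j(M) = 8/(31 + M) (j(M) = 8/(M + 31) = 8/(31 + M))
j((-52 + a(0, 11)) - 90)/(-43566) = (8/(31 + ((-52 + 25*0) - 90)))/(-43566) = (8/(31 + ((-52 + 0) - 90)))*(-1/43566) = (8/(31 + (-52 - 90)))*(-1/43566) = (8/(31 - 142))*(-1/43566) = (8/(-111))*(-1/43566) = (8*(-1/111))*(-1/43566) = -8/111*(-1/43566) = 4/2417913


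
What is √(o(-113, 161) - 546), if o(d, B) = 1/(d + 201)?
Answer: I*√1057034/44 ≈ 23.366*I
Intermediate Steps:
o(d, B) = 1/(201 + d)
√(o(-113, 161) - 546) = √(1/(201 - 113) - 546) = √(1/88 - 546) = √(-48047/88) = I*√1057034/44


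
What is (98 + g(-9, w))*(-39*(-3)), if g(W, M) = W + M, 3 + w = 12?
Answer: 11466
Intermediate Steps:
w = 9 (w = -3 + 12 = 9)
g(W, M) = M + W
(98 + g(-9, w))*(-39*(-3)) = (98 + (9 - 9))*(-39*(-3)) = (98 + 0)*117 = 98*117 = 11466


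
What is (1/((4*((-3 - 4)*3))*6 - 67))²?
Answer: 1/326041 ≈ 3.0671e-6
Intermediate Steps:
(1/((4*((-3 - 4)*3))*6 - 67))² = (1/((4*(-7*3))*6 - 67))² = (1/((4*(-21))*6 - 67))² = (1/(-84*6 - 67))² = (1/(-504 - 67))² = (1/(-571))² = (-1/571)² = 1/326041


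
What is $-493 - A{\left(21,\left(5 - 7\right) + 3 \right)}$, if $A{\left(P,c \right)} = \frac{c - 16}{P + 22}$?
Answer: $- \frac{21184}{43} \approx -492.65$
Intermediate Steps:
$A{\left(P,c \right)} = \frac{-16 + c}{22 + P}$
$-493 - A{\left(21,\left(5 - 7\right) + 3 \right)} = -493 - \frac{-16 + \left(\left(5 - 7\right) + 3\right)}{22 + 21} = -493 - \frac{-16 + \left(-2 + 3\right)}{43} = -493 - \frac{-16 + 1}{43} = -493 - \frac{1}{43} \left(-15\right) = -493 - - \frac{15}{43} = -493 + \frac{15}{43} = - \frac{21184}{43}$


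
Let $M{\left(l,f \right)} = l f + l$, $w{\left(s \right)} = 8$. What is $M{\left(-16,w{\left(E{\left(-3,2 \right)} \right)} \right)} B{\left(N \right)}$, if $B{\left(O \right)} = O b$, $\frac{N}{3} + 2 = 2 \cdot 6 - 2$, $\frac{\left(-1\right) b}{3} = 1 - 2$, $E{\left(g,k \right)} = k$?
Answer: $-10368$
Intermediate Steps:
$M{\left(l,f \right)} = l + f l$ ($M{\left(l,f \right)} = f l + l = l + f l$)
$b = 3$ ($b = - 3 \left(1 - 2\right) = \left(-3\right) \left(-1\right) = 3$)
$N = 24$ ($N = -6 + 3 \left(2 \cdot 6 - 2\right) = -6 + 3 \left(12 - 2\right) = -6 + 3 \cdot 10 = -6 + 30 = 24$)
$B{\left(O \right)} = 3 O$ ($B{\left(O \right)} = O 3 = 3 O$)
$M{\left(-16,w{\left(E{\left(-3,2 \right)} \right)} \right)} B{\left(N \right)} = - 16 \left(1 + 8\right) 3 \cdot 24 = \left(-16\right) 9 \cdot 72 = \left(-144\right) 72 = -10368$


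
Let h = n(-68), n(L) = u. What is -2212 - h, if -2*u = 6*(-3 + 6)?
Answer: -2203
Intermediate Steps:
u = -9 (u = -3*(-3 + 6) = -3*3 = -½*18 = -9)
n(L) = -9
h = -9
-2212 - h = -2212 - 1*(-9) = -2212 + 9 = -2203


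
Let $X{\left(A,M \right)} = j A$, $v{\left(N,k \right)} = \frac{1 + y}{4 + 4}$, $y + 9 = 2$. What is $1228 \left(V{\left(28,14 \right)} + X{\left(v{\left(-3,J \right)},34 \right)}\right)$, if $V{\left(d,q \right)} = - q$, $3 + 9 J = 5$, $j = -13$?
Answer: $-5219$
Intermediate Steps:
$y = -7$ ($y = -9 + 2 = -7$)
$J = \frac{2}{9}$ ($J = - \frac{1}{3} + \frac{1}{9} \cdot 5 = - \frac{1}{3} + \frac{5}{9} = \frac{2}{9} \approx 0.22222$)
$v{\left(N,k \right)} = - \frac{3}{4}$ ($v{\left(N,k \right)} = \frac{1 - 7}{4 + 4} = - \frac{6}{8} = \left(-6\right) \frac{1}{8} = - \frac{3}{4}$)
$X{\left(A,M \right)} = - 13 A$
$1228 \left(V{\left(28,14 \right)} + X{\left(v{\left(-3,J \right)},34 \right)}\right) = 1228 \left(\left(-1\right) 14 - - \frac{39}{4}\right) = 1228 \left(-14 + \frac{39}{4}\right) = 1228 \left(- \frac{17}{4}\right) = -5219$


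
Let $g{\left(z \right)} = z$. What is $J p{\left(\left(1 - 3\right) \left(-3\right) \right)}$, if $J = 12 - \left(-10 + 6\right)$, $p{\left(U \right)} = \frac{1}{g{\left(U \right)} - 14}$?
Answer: $-2$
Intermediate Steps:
$p{\left(U \right)} = \frac{1}{-14 + U}$ ($p{\left(U \right)} = \frac{1}{U - 14} = \frac{1}{-14 + U}$)
$J = 16$ ($J = 12 - -4 = 12 + 4 = 16$)
$J p{\left(\left(1 - 3\right) \left(-3\right) \right)} = \frac{16}{-14 + \left(1 - 3\right) \left(-3\right)} = \frac{16}{-14 - -6} = \frac{16}{-14 + 6} = \frac{16}{-8} = 16 \left(- \frac{1}{8}\right) = -2$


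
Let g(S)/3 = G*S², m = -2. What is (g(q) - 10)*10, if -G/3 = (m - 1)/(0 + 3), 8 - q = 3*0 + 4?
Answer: 1340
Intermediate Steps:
q = 4 (q = 8 - (3*0 + 4) = 8 - (0 + 4) = 8 - 1*4 = 8 - 4 = 4)
G = 3 (G = -3*(-2 - 1)/(0 + 3) = -(-9)/3 = -3*(-1) = 3)
g(S) = 9*S² (g(S) = 3*(3*S²) = 9*S²)
(g(q) - 10)*10 = (9*4² - 10)*10 = (9*16 - 10)*10 = (144 - 10)*10 = 134*10 = 1340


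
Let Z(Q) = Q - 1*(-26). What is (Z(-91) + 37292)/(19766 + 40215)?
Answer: 37227/59981 ≈ 0.62065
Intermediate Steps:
Z(Q) = 26 + Q (Z(Q) = Q + 26 = 26 + Q)
(Z(-91) + 37292)/(19766 + 40215) = ((26 - 91) + 37292)/(19766 + 40215) = (-65 + 37292)/59981 = 37227*(1/59981) = 37227/59981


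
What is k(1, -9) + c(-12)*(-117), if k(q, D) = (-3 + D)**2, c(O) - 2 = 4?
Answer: -558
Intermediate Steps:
c(O) = 6 (c(O) = 2 + 4 = 6)
k(1, -9) + c(-12)*(-117) = (-3 - 9)**2 + 6*(-117) = (-12)**2 - 702 = 144 - 702 = -558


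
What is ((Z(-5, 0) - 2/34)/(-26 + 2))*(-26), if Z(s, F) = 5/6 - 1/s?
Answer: 6461/6120 ≈ 1.0557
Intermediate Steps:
Z(s, F) = ⅚ - 1/s (Z(s, F) = 5*(⅙) - 1/s = ⅚ - 1/s)
((Z(-5, 0) - 2/34)/(-26 + 2))*(-26) = (((⅚ - 1/(-5)) - 2/34)/(-26 + 2))*(-26) = (((⅚ - 1*(-⅕)) - 2*1/34)/(-24))*(-26) = (((⅚ + ⅕) - 1/17)*(-1/24))*(-26) = ((31/30 - 1/17)*(-1/24))*(-26) = ((497/510)*(-1/24))*(-26) = -497/12240*(-26) = 6461/6120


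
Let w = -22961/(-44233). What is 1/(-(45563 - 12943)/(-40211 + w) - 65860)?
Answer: -889315101/58569571111630 ≈ -1.5184e-5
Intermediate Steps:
w = 22961/44233 (w = -22961*(-1/44233) = 22961/44233 ≈ 0.51909)
1/(-(45563 - 12943)/(-40211 + w) - 65860) = 1/(-(45563 - 12943)/(-40211 + 22961/44233) - 65860) = 1/(-32620/(-1778630202/44233) - 65860) = 1/(-32620*(-44233)/1778630202 - 65860) = 1/(-1*(-721440230/889315101) - 65860) = 1/(721440230/889315101 - 65860) = 1/(-58569571111630/889315101) = -889315101/58569571111630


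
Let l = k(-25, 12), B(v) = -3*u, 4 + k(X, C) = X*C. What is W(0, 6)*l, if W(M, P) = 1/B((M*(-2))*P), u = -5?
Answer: -304/15 ≈ -20.267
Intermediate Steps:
k(X, C) = -4 + C*X (k(X, C) = -4 + X*C = -4 + C*X)
B(v) = 15 (B(v) = -3*(-5) = 15)
l = -304 (l = -4 + 12*(-25) = -4 - 300 = -304)
W(M, P) = 1/15
W(0, 6)*l = (1/15)*(-304) = -304/15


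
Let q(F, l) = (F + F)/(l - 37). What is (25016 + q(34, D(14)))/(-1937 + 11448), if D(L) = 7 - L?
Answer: 275159/104621 ≈ 2.6301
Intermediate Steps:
q(F, l) = 2*F/(-37 + l) (q(F, l) = (2*F)/(-37 + l) = 2*F/(-37 + l))
(25016 + q(34, D(14)))/(-1937 + 11448) = (25016 + 2*34/(-37 + (7 - 1*14)))/(-1937 + 11448) = (25016 + 2*34/(-37 + (7 - 14)))/9511 = (25016 + 2*34/(-37 - 7))*(1/9511) = (25016 + 2*34/(-44))*(1/9511) = (25016 + 2*34*(-1/44))*(1/9511) = (25016 - 17/11)*(1/9511) = (275159/11)*(1/9511) = 275159/104621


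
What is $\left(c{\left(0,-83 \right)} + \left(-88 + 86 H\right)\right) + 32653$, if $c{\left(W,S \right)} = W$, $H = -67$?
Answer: $26803$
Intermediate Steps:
$\left(c{\left(0,-83 \right)} + \left(-88 + 86 H\right)\right) + 32653 = \left(0 + \left(-88 + 86 \left(-67\right)\right)\right) + 32653 = \left(0 - 5850\right) + 32653 = -5850 + 32653 = 26803$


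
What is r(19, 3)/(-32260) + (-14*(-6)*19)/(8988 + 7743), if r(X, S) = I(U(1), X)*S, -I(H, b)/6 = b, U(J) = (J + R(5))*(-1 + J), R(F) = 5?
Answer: 9534827/89957010 ≈ 0.10599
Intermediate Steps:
U(J) = (-1 + J)*(5 + J) (U(J) = (J + 5)*(-1 + J) = (5 + J)*(-1 + J) = (-1 + J)*(5 + J))
I(H, b) = -6*b
r(X, S) = -6*S*X (r(X, S) = (-6*X)*S = -6*S*X)
r(19, 3)/(-32260) + (-14*(-6)*19)/(8988 + 7743) = -6*3*19/(-32260) + (-14*(-6)*19)/(8988 + 7743) = -342*(-1/32260) + (84*19)/16731 = 171/16130 + 1596*(1/16731) = 171/16130 + 532/5577 = 9534827/89957010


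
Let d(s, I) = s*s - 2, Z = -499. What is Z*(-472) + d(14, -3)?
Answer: 235722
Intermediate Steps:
d(s, I) = -2 + s² (d(s, I) = s² - 2 = -2 + s²)
Z*(-472) + d(14, -3) = -499*(-472) + (-2 + 14²) = 235528 + (-2 + 196) = 235528 + 194 = 235722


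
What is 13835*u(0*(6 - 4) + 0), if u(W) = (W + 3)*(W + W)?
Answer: 0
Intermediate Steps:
u(W) = 2*W*(3 + W) (u(W) = (3 + W)*(2*W) = 2*W*(3 + W))
13835*u(0*(6 - 4) + 0) = 13835*(2*(0*(6 - 4) + 0)*(3 + (0*(6 - 4) + 0))) = 13835*(2*(0*2 + 0)*(3 + (0*2 + 0))) = 13835*(2*(0 + 0)*(3 + (0 + 0))) = 13835*(2*0*(3 + 0)) = 13835*(2*0*3) = 13835*0 = 0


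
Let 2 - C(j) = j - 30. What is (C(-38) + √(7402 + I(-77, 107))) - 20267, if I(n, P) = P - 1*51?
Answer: -20197 + √7458 ≈ -20111.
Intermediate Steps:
I(n, P) = -51 + P (I(n, P) = P - 51 = -51 + P)
C(j) = 32 - j (C(j) = 2 - (j - 30) = 2 - (-30 + j) = 2 + (30 - j) = 32 - j)
(C(-38) + √(7402 + I(-77, 107))) - 20267 = ((32 - 1*(-38)) + √(7402 + (-51 + 107))) - 20267 = ((32 + 38) + √(7402 + 56)) - 20267 = (70 + √7458) - 20267 = -20197 + √7458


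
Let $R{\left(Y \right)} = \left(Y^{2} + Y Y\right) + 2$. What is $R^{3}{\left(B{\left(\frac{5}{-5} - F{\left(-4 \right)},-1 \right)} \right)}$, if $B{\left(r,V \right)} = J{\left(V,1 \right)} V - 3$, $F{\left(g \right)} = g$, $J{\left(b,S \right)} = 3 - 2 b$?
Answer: $2197000$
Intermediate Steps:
$B{\left(r,V \right)} = -3 + V \left(3 - 2 V\right)$ ($B{\left(r,V \right)} = \left(3 - 2 V\right) V - 3 = V \left(3 - 2 V\right) - 3 = -3 + V \left(3 - 2 V\right)$)
$R{\left(Y \right)} = 2 + 2 Y^{2}$ ($R{\left(Y \right)} = \left(Y^{2} + Y^{2}\right) + 2 = 2 Y^{2} + 2 = 2 + 2 Y^{2}$)
$R^{3}{\left(B{\left(\frac{5}{-5} - F{\left(-4 \right)},-1 \right)} \right)} = \left(2 + 2 \left(-3 - - (-3 + 2 \left(-1\right))\right)^{2}\right)^{3} = \left(2 + 2 \left(-3 - - (-3 - 2)\right)^{2}\right)^{3} = \left(2 + 2 \left(-3 - \left(-1\right) \left(-5\right)\right)^{2}\right)^{3} = \left(2 + 2 \left(-3 - 5\right)^{2}\right)^{3} = \left(2 + 2 \left(-8\right)^{2}\right)^{3} = \left(2 + 2 \cdot 64\right)^{3} = \left(2 + 128\right)^{3} = 130^{3} = 2197000$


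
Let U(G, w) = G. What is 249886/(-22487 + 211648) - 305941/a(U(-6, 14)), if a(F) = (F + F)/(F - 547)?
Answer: -4571895906203/324276 ≈ -1.4099e+7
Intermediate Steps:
a(F) = 2*F/(-547 + F) (a(F) = (2*F)/(-547 + F) = 2*F/(-547 + F))
249886/(-22487 + 211648) - 305941/a(U(-6, 14)) = 249886/(-22487 + 211648) - 305941/(2*(-6)/(-547 - 6)) = 249886/189161 - 305941/(2*(-6)/(-553)) = 249886*(1/189161) - 305941/(2*(-6)*(-1/553)) = 35698/27023 - 305941/12/553 = 35698/27023 - 305941*553/12 = 35698/27023 - 169185373/12 = -4571895906203/324276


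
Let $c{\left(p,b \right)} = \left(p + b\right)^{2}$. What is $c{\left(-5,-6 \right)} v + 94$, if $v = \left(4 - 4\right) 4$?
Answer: $94$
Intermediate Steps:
$c{\left(p,b \right)} = \left(b + p\right)^{2}$
$v = 0$ ($v = 0 \cdot 4 = 0$)
$c{\left(-5,-6 \right)} v + 94 = \left(-6 - 5\right)^{2} \cdot 0 + 94 = \left(-11\right)^{2} \cdot 0 + 94 = 121 \cdot 0 + 94 = 0 + 94 = 94$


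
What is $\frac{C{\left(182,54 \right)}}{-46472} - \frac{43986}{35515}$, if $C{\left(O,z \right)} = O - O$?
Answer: $- \frac{43986}{35515} \approx -1.2385$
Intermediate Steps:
$C{\left(O,z \right)} = 0$
$\frac{C{\left(182,54 \right)}}{-46472} - \frac{43986}{35515} = \frac{0}{-46472} - \frac{43986}{35515} = 0 \left(- \frac{1}{46472}\right) - \frac{43986}{35515} = 0 - \frac{43986}{35515} = - \frac{43986}{35515}$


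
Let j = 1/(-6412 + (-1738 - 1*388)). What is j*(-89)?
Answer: 89/8538 ≈ 0.010424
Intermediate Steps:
j = -1/8538 (j = 1/(-6412 + (-1738 - 388)) = 1/(-6412 - 2126) = 1/(-8538) = -1/8538 ≈ -0.00011712)
j*(-89) = -1/8538*(-89) = 89/8538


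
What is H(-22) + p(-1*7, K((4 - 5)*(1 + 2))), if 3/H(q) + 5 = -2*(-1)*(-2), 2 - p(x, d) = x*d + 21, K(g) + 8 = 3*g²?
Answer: 341/3 ≈ 113.67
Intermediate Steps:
K(g) = -8 + 3*g²
p(x, d) = -19 - d*x (p(x, d) = 2 - (x*d + 21) = 2 - (d*x + 21) = 2 - (21 + d*x) = 2 + (-21 - d*x) = -19 - d*x)
H(q) = -⅓ (H(q) = 3/(-5 - 2*(-1)*(-2)) = 3/(-5 + 2*(-2)) = 3/(-5 - 4) = 3/(-9) = 3*(-⅑) = -⅓)
H(-22) + p(-1*7, K((4 - 5)*(1 + 2))) = -⅓ + (-19 - (-8 + 3*((4 - 5)*(1 + 2))²)*(-1*7)) = -⅓ + (-19 - 1*(-8 + 3*(-1*3)²)*(-7)) = -⅓ + (-19 - 1*(-8 + 3*(-3)²)*(-7)) = -⅓ + (-19 - 1*(-8 + 3*9)*(-7)) = -⅓ + (-19 - 1*(-8 + 27)*(-7)) = -⅓ + (-19 - 1*19*(-7)) = -⅓ + (-19 + 133) = -⅓ + 114 = 341/3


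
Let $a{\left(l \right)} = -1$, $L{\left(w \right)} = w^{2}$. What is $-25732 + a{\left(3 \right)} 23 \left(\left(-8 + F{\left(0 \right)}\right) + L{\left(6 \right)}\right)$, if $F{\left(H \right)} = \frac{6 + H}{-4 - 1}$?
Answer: $- \frac{131742}{5} \approx -26348.0$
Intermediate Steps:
$F{\left(H \right)} = - \frac{6}{5} - \frac{H}{5}$ ($F{\left(H \right)} = \frac{6 + H}{-5} = \left(6 + H\right) \left(- \frac{1}{5}\right) = - \frac{6}{5} - \frac{H}{5}$)
$-25732 + a{\left(3 \right)} 23 \left(\left(-8 + F{\left(0 \right)}\right) + L{\left(6 \right)}\right) = -25732 + \left(-1\right) 23 \left(\left(-8 - \frac{6}{5}\right) + 6^{2}\right) = -25732 - 23 \left(\left(-8 + \left(- \frac{6}{5} + 0\right)\right) + 36\right) = -25732 - 23 \left(\left(-8 - \frac{6}{5}\right) + 36\right) = -25732 - 23 \left(- \frac{46}{5} + 36\right) = -25732 - \frac{3082}{5} = - \frac{131742}{5}$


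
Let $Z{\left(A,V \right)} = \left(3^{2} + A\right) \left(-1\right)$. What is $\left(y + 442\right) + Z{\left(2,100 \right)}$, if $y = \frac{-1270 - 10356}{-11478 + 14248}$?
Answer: $\frac{591122}{1385} \approx 426.8$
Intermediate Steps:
$Z{\left(A,V \right)} = -9 - A$ ($Z{\left(A,V \right)} = \left(9 + A\right) \left(-1\right) = -9 - A$)
$y = - \frac{5813}{1385}$ ($y = - \frac{11626}{2770} = \left(-11626\right) \frac{1}{2770} = - \frac{5813}{1385} \approx -4.1971$)
$\left(y + 442\right) + Z{\left(2,100 \right)} = \left(- \frac{5813}{1385} + 442\right) - 11 = \frac{606357}{1385} - 11 = \frac{591122}{1385}$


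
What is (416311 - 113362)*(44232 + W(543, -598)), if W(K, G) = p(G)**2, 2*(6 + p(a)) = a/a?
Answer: 53636817501/4 ≈ 1.3409e+10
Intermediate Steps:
p(a) = -11/2 (p(a) = -6 + (a/a)/2 = -6 + (1/2)*1 = -6 + 1/2 = -11/2)
W(K, G) = 121/4 (W(K, G) = (-11/2)**2 = 121/4)
(416311 - 113362)*(44232 + W(543, -598)) = (416311 - 113362)*(44232 + 121/4) = 302949*(177049/4) = 53636817501/4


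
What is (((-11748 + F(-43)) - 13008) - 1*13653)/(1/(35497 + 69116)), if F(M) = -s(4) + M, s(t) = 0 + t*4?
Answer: -4024252884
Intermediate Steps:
s(t) = 4*t (s(t) = 0 + 4*t = 4*t)
F(M) = -16 + M (F(M) = -4*4 + M = -1*16 + M = -16 + M)
(((-11748 + F(-43)) - 13008) - 1*13653)/(1/(35497 + 69116)) = (((-11748 + (-16 - 43)) - 13008) - 1*13653)/(1/(35497 + 69116)) = (((-11748 - 59) - 13008) - 13653)/(1/104613) = ((-11807 - 13008) - 13653)/(1/104613) = (-24815 - 13653)*104613 = -38468*104613 = -4024252884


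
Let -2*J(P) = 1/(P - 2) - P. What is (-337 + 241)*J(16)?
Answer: -5352/7 ≈ -764.57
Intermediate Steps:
J(P) = P/2 - 1/(2*(-2 + P)) (J(P) = -(1/(P - 2) - P)/2 = -(1/(-2 + P) - P)/2 = P/2 - 1/(2*(-2 + P)))
(-337 + 241)*J(16) = (-337 + 241)*((-1 + 16² - 2*16)/(2*(-2 + 16))) = -48*(-1 + 256 - 32)/14 = -48*223/14 = -96*223/28 = -5352/7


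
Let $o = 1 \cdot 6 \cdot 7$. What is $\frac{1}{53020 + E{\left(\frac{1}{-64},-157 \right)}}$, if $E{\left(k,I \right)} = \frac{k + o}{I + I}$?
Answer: $\frac{20096}{1065487233} \approx 1.8861 \cdot 10^{-5}$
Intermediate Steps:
$o = 42$ ($o = 6 \cdot 7 = 42$)
$E{\left(k,I \right)} = \frac{42 + k}{2 I}$ ($E{\left(k,I \right)} = \frac{k + 42}{I + I} = \frac{42 + k}{2 I}$)
$\frac{1}{53020 + E{\left(\frac{1}{-64},-157 \right)}} = \frac{1}{53020 + \frac{42 + \frac{1}{-64}}{2 \left(-157\right)}} = \frac{1}{53020 + \frac{1}{2} \left(- \frac{1}{157}\right) \left(42 - \frac{1}{64}\right)} = \frac{1}{53020 + \frac{1}{2} \left(- \frac{1}{157}\right) \frac{2687}{64}} = \frac{1}{53020 - \frac{2687}{20096}} = \frac{1}{\frac{1065487233}{20096}} = \frac{20096}{1065487233}$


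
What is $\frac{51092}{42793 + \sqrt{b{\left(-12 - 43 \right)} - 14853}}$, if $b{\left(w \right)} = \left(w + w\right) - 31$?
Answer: $\frac{2186379956}{1831255843} - \frac{1072932 i \sqrt{34}}{1831255843} \approx 1.1939 - 0.0034164 i$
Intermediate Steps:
$b{\left(w \right)} = -31 + 2 w$ ($b{\left(w \right)} = 2 w - 31 = -31 + 2 w$)
$\frac{51092}{42793 + \sqrt{b{\left(-12 - 43 \right)} - 14853}} = \frac{51092}{42793 + \sqrt{\left(-31 + 2 \left(-12 - 43\right)\right) - 14853}} = \frac{51092}{42793 + \sqrt{\left(-31 + 2 \left(-55\right)\right) - 14853}} = \frac{51092}{42793 + \sqrt{\left(-31 - 110\right) - 14853}} = \frac{51092}{42793 + \sqrt{-141 - 14853}} = \frac{51092}{42793 + \sqrt{-14994}} = \frac{51092}{42793 + 21 i \sqrt{34}}$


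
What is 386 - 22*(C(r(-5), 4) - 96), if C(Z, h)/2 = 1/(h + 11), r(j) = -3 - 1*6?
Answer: 37426/15 ≈ 2495.1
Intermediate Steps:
r(j) = -9 (r(j) = -3 - 6 = -9)
C(Z, h) = 2/(11 + h) (C(Z, h) = 2/(h + 11) = 2/(11 + h))
386 - 22*(C(r(-5), 4) - 96) = 386 - 22*(2/(11 + 4) - 96) = 386 - 22*(2/15 - 96) = 386 - 22*(-1438/15) = 386 + 31636/15 = 37426/15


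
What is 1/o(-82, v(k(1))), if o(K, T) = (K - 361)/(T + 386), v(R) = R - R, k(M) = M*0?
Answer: -386/443 ≈ -0.87133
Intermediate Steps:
k(M) = 0
v(R) = 0
o(K, T) = (-361 + K)/(386 + T)
1/o(-82, v(k(1))) = 1/((-361 - 82)/(386 + 0)) = 1/(-443/386) = -386/443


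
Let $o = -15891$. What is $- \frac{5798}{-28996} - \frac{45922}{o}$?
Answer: $\frac{711845165}{230387718} \approx 3.0898$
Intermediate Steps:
$- \frac{5798}{-28996} - \frac{45922}{o} = - \frac{5798}{-28996} - \frac{45922}{-15891} = \left(-5798\right) \left(- \frac{1}{28996}\right) - - \frac{45922}{15891} = \frac{2899}{14498} + \frac{45922}{15891} = \frac{711845165}{230387718}$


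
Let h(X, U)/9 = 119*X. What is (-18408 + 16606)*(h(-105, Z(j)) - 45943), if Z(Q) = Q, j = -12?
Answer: 285433196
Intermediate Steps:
h(X, U) = 1071*X (h(X, U) = 9*(119*X) = 1071*X)
(-18408 + 16606)*(h(-105, Z(j)) - 45943) = (-18408 + 16606)*(1071*(-105) - 45943) = -1802*(-112455 - 45943) = -1802*(-158398) = 285433196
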